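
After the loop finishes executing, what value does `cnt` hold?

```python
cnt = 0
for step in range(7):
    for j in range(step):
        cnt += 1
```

Let's trace through this code step by step.

Initialize: cnt = 0
Entering loop: for step in range(7):
After iteration 1: step = 0, cnt = 0
After iteration 2: step = 1, cnt = 1, j = 0
After iteration 3: step = 2, cnt = 3, j = 1
After iteration 4: step = 3, cnt = 6, j = 2
After iteration 5: step = 4, cnt = 10, j = 3
After iteration 6: step = 5, cnt = 15, j = 4
After iteration 7: step = 6, cnt = 21, j = 5
Loop ends.

Final answer: 21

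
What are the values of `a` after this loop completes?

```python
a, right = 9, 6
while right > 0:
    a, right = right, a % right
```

Let's trace through this code step by step.

Initialize: a = 9
Initialize: right = 6
Entering loop: while right > 0:
After iteration 1: a = 6, right = 3
After iteration 2: a = 3, right = 0
Loop ends.

Final answer: 3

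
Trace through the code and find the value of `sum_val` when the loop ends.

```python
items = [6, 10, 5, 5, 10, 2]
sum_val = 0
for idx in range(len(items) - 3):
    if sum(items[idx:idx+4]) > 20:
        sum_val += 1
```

Let's trace through this code step by step.

Initialize: items = [6, 10, 5, 5, 10, 2]
Initialize: sum_val = 0
Entering loop: for idx in range(len(items) - 3):
After iteration 1: idx = 0, sum_val = 1
After iteration 2: idx = 1, sum_val = 2
After iteration 3: idx = 2, sum_val = 3
Loop ends.

Final answer: 3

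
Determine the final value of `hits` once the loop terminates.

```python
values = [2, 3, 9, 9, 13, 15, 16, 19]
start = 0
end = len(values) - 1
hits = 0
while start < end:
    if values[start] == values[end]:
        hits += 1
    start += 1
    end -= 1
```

Let's trace through this code step by step.

Initialize: values = [2, 3, 9, 9, 13, 15, 16, 19]
Initialize: start = 0
Initialize: end = 7
Initialize: hits = 0
Entering loop: while start < end:
After iteration 1: start = 1, end = 6, hits = 0
After iteration 2: start = 2, end = 5, hits = 0
After iteration 3: start = 3, end = 4, hits = 0
After iteration 4: start = 4, end = 3, hits = 0
Loop ends.

Final answer: 0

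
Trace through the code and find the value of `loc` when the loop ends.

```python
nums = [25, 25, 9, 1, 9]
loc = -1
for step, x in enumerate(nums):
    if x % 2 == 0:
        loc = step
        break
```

Let's trace through this code step by step.

Initialize: nums = [25, 25, 9, 1, 9]
Initialize: loc = -1
Entering loop: for step, x in enumerate(nums):
After iteration 1: step = 0, x = 25, loc = -1
After iteration 2: step = 1, x = 25, loc = -1
After iteration 3: step = 2, x = 9, loc = -1
After iteration 4: step = 3, x = 1, loc = -1
After iteration 5: step = 4, x = 9, loc = -1
Loop ends.

Final answer: -1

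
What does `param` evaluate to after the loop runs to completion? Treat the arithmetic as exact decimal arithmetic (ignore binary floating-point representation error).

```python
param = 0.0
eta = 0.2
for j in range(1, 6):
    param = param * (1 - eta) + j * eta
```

Let's trace through this code step by step.

Initialize: param = 0.0
Initialize: eta = 0.2
Entering loop: for j in range(1, 6):
After iteration 1: j = 1, param = 0.2
After iteration 2: j = 2, param = 0.56
After iteration 3: j = 3, param = 1.048
After iteration 4: j = 4, param = 1.6384
After iteration 5: j = 5, param = 2.31072
Loop ends.

Final answer: 2.31072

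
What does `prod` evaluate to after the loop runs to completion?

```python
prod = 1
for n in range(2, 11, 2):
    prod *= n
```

Let's trace through this code step by step.

Initialize: prod = 1
Entering loop: for n in range(2, 11, 2):
After iteration 1: n = 2, prod = 2
After iteration 2: n = 4, prod = 8
After iteration 3: n = 6, prod = 48
After iteration 4: n = 8, prod = 384
After iteration 5: n = 10, prod = 3840
Loop ends.

Final answer: 3840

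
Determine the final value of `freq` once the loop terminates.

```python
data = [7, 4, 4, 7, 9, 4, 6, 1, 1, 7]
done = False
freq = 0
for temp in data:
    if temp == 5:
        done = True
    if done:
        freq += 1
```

Let's trace through this code step by step.

Initialize: data = [7, 4, 4, 7, 9, 4, 6, 1, 1, 7]
Initialize: done = False
Initialize: freq = 0
Entering loop: for temp in data:
After iteration 1: temp = 7, freq = 0
After iteration 2: temp = 4, freq = 0
After iteration 3: temp = 4, freq = 0
After iteration 4: temp = 7, freq = 0
After iteration 5: temp = 9, freq = 0
After iteration 6: temp = 4, freq = 0
After iteration 7: temp = 6, freq = 0
After iteration 8: temp = 1, freq = 0
After iteration 9: temp = 1, freq = 0
After iteration 10: temp = 7, freq = 0
Loop ends.

Final answer: 0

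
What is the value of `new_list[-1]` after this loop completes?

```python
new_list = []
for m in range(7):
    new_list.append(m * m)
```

Let's trace through this code step by step.

Initialize: new_list = []
Entering loop: for m in range(7):
After iteration 1: m = 0, new_list = [0]
After iteration 2: m = 1, new_list = [0, 1]
After iteration 3: m = 2, new_list = [0, 1, 4]
After iteration 4: m = 3, new_list = [0, 1, 4, 9]
After iteration 5: m = 4, new_list = [0, 1, 4, 9, 16]
After iteration 6: m = 5, new_list = [0, 1, 4, 9, 16, 25]
After iteration 7: m = 6, new_list = [0, 1, 4, 9, 16, 25, 36]
Loop ends.
new_list[-1] = 36

Final answer: 36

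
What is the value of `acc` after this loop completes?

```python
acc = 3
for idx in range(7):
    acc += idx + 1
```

Let's trace through this code step by step.

Initialize: acc = 3
Entering loop: for idx in range(7):
After iteration 1: idx = 0, acc = 4
After iteration 2: idx = 1, acc = 6
After iteration 3: idx = 2, acc = 9
After iteration 4: idx = 3, acc = 13
After iteration 5: idx = 4, acc = 18
After iteration 6: idx = 5, acc = 24
After iteration 7: idx = 6, acc = 31
Loop ends.

Final answer: 31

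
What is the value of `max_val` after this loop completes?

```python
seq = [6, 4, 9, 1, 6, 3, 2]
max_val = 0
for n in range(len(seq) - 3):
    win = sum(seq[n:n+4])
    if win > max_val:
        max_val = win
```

Let's trace through this code step by step.

Initialize: seq = [6, 4, 9, 1, 6, 3, 2]
Initialize: max_val = 0
Entering loop: for n in range(len(seq) - 3):
After iteration 1: n = 0, max_val = 20, win = 20
After iteration 2: n = 1, max_val = 20, win = 20
After iteration 3: n = 2, max_val = 20, win = 19
After iteration 4: n = 3, max_val = 20, win = 12
Loop ends.

Final answer: 20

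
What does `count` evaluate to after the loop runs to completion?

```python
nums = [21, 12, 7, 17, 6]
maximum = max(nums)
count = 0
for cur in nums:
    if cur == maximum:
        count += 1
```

Let's trace through this code step by step.

Initialize: nums = [21, 12, 7, 17, 6]
Initialize: maximum = 21
Initialize: count = 0
Entering loop: for cur in nums:
After iteration 1: cur = 21, count = 1
After iteration 2: cur = 12, count = 1
After iteration 3: cur = 7, count = 1
After iteration 4: cur = 17, count = 1
After iteration 5: cur = 6, count = 1
Loop ends.

Final answer: 1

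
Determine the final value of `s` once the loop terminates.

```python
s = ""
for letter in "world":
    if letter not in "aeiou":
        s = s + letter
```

Let's trace through this code step by step.

Initialize: s = ''
Entering loop: for letter in "world":
After iteration 1: letter = 'w', s = 'w'
After iteration 2: letter = 'o', s = 'w'
After iteration 3: letter = 'r', s = 'wr'
After iteration 4: letter = 'l', s = 'wrl'
After iteration 5: letter = 'd', s = 'wrld'
Loop ends.

Final answer: 'wrld'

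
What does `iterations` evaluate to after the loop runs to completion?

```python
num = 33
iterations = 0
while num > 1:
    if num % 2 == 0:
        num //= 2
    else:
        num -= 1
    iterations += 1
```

Let's trace through this code step by step.

Initialize: num = 33
Initialize: iterations = 0
Entering loop: while num > 1:
After iteration 1: num = 32, iterations = 1
After iteration 2: num = 16, iterations = 2
After iteration 3: num = 8, iterations = 3
After iteration 4: num = 4, iterations = 4
After iteration 5: num = 2, iterations = 5
After iteration 6: num = 1, iterations = 6
Loop ends.

Final answer: 6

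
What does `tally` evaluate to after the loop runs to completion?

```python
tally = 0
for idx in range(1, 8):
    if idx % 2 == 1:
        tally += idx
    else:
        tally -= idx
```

Let's trace through this code step by step.

Initialize: tally = 0
Entering loop: for idx in range(1, 8):
After iteration 1: idx = 1, tally = 1
After iteration 2: idx = 2, tally = -1
After iteration 3: idx = 3, tally = 2
After iteration 4: idx = 4, tally = -2
After iteration 5: idx = 5, tally = 3
After iteration 6: idx = 6, tally = -3
After iteration 7: idx = 7, tally = 4
Loop ends.

Final answer: 4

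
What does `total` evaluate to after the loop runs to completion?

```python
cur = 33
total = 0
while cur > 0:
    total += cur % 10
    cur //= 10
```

Let's trace through this code step by step.

Initialize: cur = 33
Initialize: total = 0
Entering loop: while cur > 0:
After iteration 1: cur = 3, total = 3
After iteration 2: cur = 0, total = 6
Loop ends.

Final answer: 6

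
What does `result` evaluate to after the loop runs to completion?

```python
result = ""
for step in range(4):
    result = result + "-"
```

Let's trace through this code step by step.

Initialize: result = ''
Entering loop: for step in range(4):
After iteration 1: step = 0, result = '-'
After iteration 2: step = 1, result = '--'
After iteration 3: step = 2, result = '---'
After iteration 4: step = 3, result = '----'
Loop ends.

Final answer: '----'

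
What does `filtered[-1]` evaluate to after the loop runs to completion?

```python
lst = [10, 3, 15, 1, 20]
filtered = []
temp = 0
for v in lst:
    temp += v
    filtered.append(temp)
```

Let's trace through this code step by step.

Initialize: lst = [10, 3, 15, 1, 20]
Initialize: filtered = []
Initialize: temp = 0
Entering loop: for v in lst:
After iteration 1: v = 10, filtered = [10], temp = 10
After iteration 2: v = 3, filtered = [10, 13], temp = 13
After iteration 3: v = 15, filtered = [10, 13, 28], temp = 28
After iteration 4: v = 1, filtered = [10, 13, 28, 29], temp = 29
After iteration 5: v = 20, filtered = [10, 13, 28, 29, 49], temp = 49
Loop ends.
filtered[-1] = 49

Final answer: 49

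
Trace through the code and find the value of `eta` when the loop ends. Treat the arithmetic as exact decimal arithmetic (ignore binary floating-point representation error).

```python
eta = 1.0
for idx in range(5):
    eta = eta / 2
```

Let's trace through this code step by step.

Initialize: eta = 1.0
Entering loop: for idx in range(5):
After iteration 1: idx = 0, eta = 0.5
After iteration 2: idx = 1, eta = 0.25
After iteration 3: idx = 2, eta = 0.125
After iteration 4: idx = 3, eta = 0.0625
After iteration 5: idx = 4, eta = 0.03125
Loop ends.

Final answer: 0.03125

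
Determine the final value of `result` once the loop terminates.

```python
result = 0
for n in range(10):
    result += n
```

Let's trace through this code step by step.

Initialize: result = 0
Entering loop: for n in range(10):
After iteration 1: n = 0, result = 0
After iteration 2: n = 1, result = 1
After iteration 3: n = 2, result = 3
After iteration 4: n = 3, result = 6
After iteration 5: n = 4, result = 10
After iteration 6: n = 5, result = 15
After iteration 7: n = 6, result = 21
After iteration 8: n = 7, result = 28
After iteration 9: n = 8, result = 36
After iteration 10: n = 9, result = 45
Loop ends.

Final answer: 45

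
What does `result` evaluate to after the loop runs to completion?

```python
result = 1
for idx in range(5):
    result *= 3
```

Let's trace through this code step by step.

Initialize: result = 1
Entering loop: for idx in range(5):
After iteration 1: idx = 0, result = 3
After iteration 2: idx = 1, result = 9
After iteration 3: idx = 2, result = 27
After iteration 4: idx = 3, result = 81
After iteration 5: idx = 4, result = 243
Loop ends.

Final answer: 243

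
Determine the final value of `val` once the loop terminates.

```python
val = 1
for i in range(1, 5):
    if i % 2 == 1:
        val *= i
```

Let's trace through this code step by step.

Initialize: val = 1
Entering loop: for i in range(1, 5):
After iteration 1: i = 1, val = 1
After iteration 2: i = 2, val = 1
After iteration 3: i = 3, val = 3
After iteration 4: i = 4, val = 3
Loop ends.

Final answer: 3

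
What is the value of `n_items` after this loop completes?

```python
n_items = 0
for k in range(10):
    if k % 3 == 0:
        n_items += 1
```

Let's trace through this code step by step.

Initialize: n_items = 0
Entering loop: for k in range(10):
After iteration 1: k = 0, n_items = 1
After iteration 2: k = 1, n_items = 1
After iteration 3: k = 2, n_items = 1
After iteration 4: k = 3, n_items = 2
After iteration 5: k = 4, n_items = 2
After iteration 6: k = 5, n_items = 2
After iteration 7: k = 6, n_items = 3
After iteration 8: k = 7, n_items = 3
After iteration 9: k = 8, n_items = 3
After iteration 10: k = 9, n_items = 4
Loop ends.

Final answer: 4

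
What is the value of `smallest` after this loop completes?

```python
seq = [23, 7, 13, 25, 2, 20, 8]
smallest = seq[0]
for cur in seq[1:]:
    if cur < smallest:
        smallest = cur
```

Let's trace through this code step by step.

Initialize: seq = [23, 7, 13, 25, 2, 20, 8]
Initialize: smallest = 23
Entering loop: for cur in seq[1:]:
After iteration 1: cur = 7, smallest = 7
After iteration 2: cur = 13, smallest = 7
After iteration 3: cur = 25, smallest = 7
After iteration 4: cur = 2, smallest = 2
After iteration 5: cur = 20, smallest = 2
After iteration 6: cur = 8, smallest = 2
Loop ends.

Final answer: 2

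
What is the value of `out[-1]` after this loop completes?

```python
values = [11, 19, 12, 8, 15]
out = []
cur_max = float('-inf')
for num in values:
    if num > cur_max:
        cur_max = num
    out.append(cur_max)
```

Let's trace through this code step by step.

Initialize: values = [11, 19, 12, 8, 15]
Initialize: out = []
Initialize: cur_max = -inf
Entering loop: for num in values:
After iteration 1: num = 11, out = [11], cur_max = 11
After iteration 2: num = 19, out = [11, 19], cur_max = 19
After iteration 3: num = 12, out = [11, 19, 19], cur_max = 19
After iteration 4: num = 8, out = [11, 19, 19, 19], cur_max = 19
After iteration 5: num = 15, out = [11, 19, 19, 19, 19], cur_max = 19
Loop ends.
out[-1] = 19

Final answer: 19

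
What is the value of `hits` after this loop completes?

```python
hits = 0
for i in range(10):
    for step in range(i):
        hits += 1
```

Let's trace through this code step by step.

Initialize: hits = 0
Entering loop: for i in range(10):
After iteration 1: i = 0, hits = 0
After iteration 2: i = 1, hits = 1, step = 0
After iteration 3: i = 2, hits = 3, step = 1
After iteration 4: i = 3, hits = 6, step = 2
After iteration 5: i = 4, hits = 10, step = 3
After iteration 6: i = 5, hits = 15, step = 4
After iteration 7: i = 6, hits = 21, step = 5
After iteration 8: i = 7, hits = 28, step = 6
After iteration 9: i = 8, hits = 36, step = 7
After iteration 10: i = 9, hits = 45, step = 8
Loop ends.

Final answer: 45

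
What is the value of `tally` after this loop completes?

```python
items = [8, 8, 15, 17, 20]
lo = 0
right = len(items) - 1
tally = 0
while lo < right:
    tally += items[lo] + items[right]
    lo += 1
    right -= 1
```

Let's trace through this code step by step.

Initialize: items = [8, 8, 15, 17, 20]
Initialize: lo = 0
Initialize: right = 4
Initialize: tally = 0
Entering loop: while lo < right:
After iteration 1: lo = 1, right = 3, tally = 28
After iteration 2: lo = 2, right = 2, tally = 53
Loop ends.

Final answer: 53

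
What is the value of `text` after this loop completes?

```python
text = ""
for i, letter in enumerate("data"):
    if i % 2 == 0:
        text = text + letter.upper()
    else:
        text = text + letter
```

Let's trace through this code step by step.

Initialize: text = ''
Entering loop: for i, letter in enumerate("data"):
After iteration 1: i = 0, letter = 'd', text = 'D'
After iteration 2: i = 1, letter = 'a', text = 'Da'
After iteration 3: i = 2, letter = 't', text = 'DaT'
After iteration 4: i = 3, letter = 'a', text = 'DaTa'
Loop ends.

Final answer: 'DaTa'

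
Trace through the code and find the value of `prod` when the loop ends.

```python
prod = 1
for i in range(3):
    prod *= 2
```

Let's trace through this code step by step.

Initialize: prod = 1
Entering loop: for i in range(3):
After iteration 1: i = 0, prod = 2
After iteration 2: i = 1, prod = 4
After iteration 3: i = 2, prod = 8
Loop ends.

Final answer: 8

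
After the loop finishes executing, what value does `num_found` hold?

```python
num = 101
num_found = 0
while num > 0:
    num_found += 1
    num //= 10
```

Let's trace through this code step by step.

Initialize: num = 101
Initialize: num_found = 0
Entering loop: while num > 0:
After iteration 1: num = 10, num_found = 1
After iteration 2: num = 1, num_found = 2
After iteration 3: num = 0, num_found = 3
Loop ends.

Final answer: 3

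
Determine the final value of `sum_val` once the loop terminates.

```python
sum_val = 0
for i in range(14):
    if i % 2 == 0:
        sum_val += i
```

Let's trace through this code step by step.

Initialize: sum_val = 0
Entering loop: for i in range(14):
After iteration 1: i = 0, sum_val = 0
After iteration 2: i = 1, sum_val = 0
After iteration 3: i = 2, sum_val = 2
After iteration 4: i = 3, sum_val = 2
After iteration 5: i = 4, sum_val = 6
After iteration 6: i = 5, sum_val = 6
After iteration 7: i = 6, sum_val = 12
After iteration 8: i = 7, sum_val = 12
After iteration 9: i = 8, sum_val = 20
After iteration 10: i = 9, sum_val = 20
After iteration 11: i = 10, sum_val = 30
After iteration 12: i = 11, sum_val = 30
After iteration 13: i = 12, sum_val = 42
After iteration 14: i = 13, sum_val = 42
Loop ends.

Final answer: 42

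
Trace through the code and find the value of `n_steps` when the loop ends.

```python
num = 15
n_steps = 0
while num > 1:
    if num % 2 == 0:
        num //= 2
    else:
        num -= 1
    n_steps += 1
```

Let's trace through this code step by step.

Initialize: num = 15
Initialize: n_steps = 0
Entering loop: while num > 1:
After iteration 1: num = 14, n_steps = 1
After iteration 2: num = 7, n_steps = 2
After iteration 3: num = 6, n_steps = 3
After iteration 4: num = 3, n_steps = 4
After iteration 5: num = 2, n_steps = 5
After iteration 6: num = 1, n_steps = 6
Loop ends.

Final answer: 6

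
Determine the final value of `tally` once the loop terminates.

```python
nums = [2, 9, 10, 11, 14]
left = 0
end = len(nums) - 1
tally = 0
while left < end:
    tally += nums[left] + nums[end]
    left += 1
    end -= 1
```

Let's trace through this code step by step.

Initialize: nums = [2, 9, 10, 11, 14]
Initialize: left = 0
Initialize: end = 4
Initialize: tally = 0
Entering loop: while left < end:
After iteration 1: left = 1, end = 3, tally = 16
After iteration 2: left = 2, end = 2, tally = 36
Loop ends.

Final answer: 36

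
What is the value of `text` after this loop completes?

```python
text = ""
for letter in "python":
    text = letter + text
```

Let's trace through this code step by step.

Initialize: text = ''
Entering loop: for letter in "python":
After iteration 1: letter = 'p', text = 'p'
After iteration 2: letter = 'y', text = 'yp'
After iteration 3: letter = 't', text = 'typ'
After iteration 4: letter = 'h', text = 'htyp'
After iteration 5: letter = 'o', text = 'ohtyp'
After iteration 6: letter = 'n', text = 'nohtyp'
Loop ends.

Final answer: 'nohtyp'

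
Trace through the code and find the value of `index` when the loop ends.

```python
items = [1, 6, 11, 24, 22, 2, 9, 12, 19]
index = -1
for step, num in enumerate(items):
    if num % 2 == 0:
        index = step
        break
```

Let's trace through this code step by step.

Initialize: items = [1, 6, 11, 24, 22, 2, 9, 12, 19]
Initialize: index = -1
Entering loop: for step, num in enumerate(items):
After iteration 1: step = 0, num = 1, index = -1
After iteration 2: step = 1, num = 6, index = 1
Loop ends.

Final answer: 1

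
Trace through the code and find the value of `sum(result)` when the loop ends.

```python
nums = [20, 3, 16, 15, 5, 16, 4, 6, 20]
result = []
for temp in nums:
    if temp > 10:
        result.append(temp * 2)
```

Let's trace through this code step by step.

Initialize: nums = [20, 3, 16, 15, 5, 16, 4, 6, 20]
Initialize: result = []
Entering loop: for temp in nums:
After iteration 1: temp = 20, result = [40]
After iteration 2: temp = 3, result = [40]
After iteration 3: temp = 16, result = [40, 32]
After iteration 4: temp = 15, result = [40, 32, 30]
After iteration 5: temp = 5, result = [40, 32, 30]
After iteration 6: temp = 16, result = [40, 32, 30, 32]
After iteration 7: temp = 4, result = [40, 32, 30, 32]
After iteration 8: temp = 6, result = [40, 32, 30, 32]
After iteration 9: temp = 20, result = [40, 32, 30, 32, 40]
Loop ends.
sum(result) = 174

Final answer: 174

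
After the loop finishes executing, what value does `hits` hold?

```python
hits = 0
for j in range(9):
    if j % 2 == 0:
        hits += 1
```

Let's trace through this code step by step.

Initialize: hits = 0
Entering loop: for j in range(9):
After iteration 1: j = 0, hits = 1
After iteration 2: j = 1, hits = 1
After iteration 3: j = 2, hits = 2
After iteration 4: j = 3, hits = 2
After iteration 5: j = 4, hits = 3
After iteration 6: j = 5, hits = 3
After iteration 7: j = 6, hits = 4
After iteration 8: j = 7, hits = 4
After iteration 9: j = 8, hits = 5
Loop ends.

Final answer: 5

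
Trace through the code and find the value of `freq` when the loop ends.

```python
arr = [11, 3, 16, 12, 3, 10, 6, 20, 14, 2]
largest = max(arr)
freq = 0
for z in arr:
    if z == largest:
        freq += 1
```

Let's trace through this code step by step.

Initialize: arr = [11, 3, 16, 12, 3, 10, 6, 20, 14, 2]
Initialize: largest = 20
Initialize: freq = 0
Entering loop: for z in arr:
After iteration 1: z = 11, freq = 0
After iteration 2: z = 3, freq = 0
After iteration 3: z = 16, freq = 0
After iteration 4: z = 12, freq = 0
After iteration 5: z = 3, freq = 0
After iteration 6: z = 10, freq = 0
After iteration 7: z = 6, freq = 0
After iteration 8: z = 20, freq = 1
After iteration 9: z = 14, freq = 1
After iteration 10: z = 2, freq = 1
Loop ends.

Final answer: 1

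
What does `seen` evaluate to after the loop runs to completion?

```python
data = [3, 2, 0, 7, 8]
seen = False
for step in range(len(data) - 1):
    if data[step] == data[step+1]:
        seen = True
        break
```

Let's trace through this code step by step.

Initialize: data = [3, 2, 0, 7, 8]
Initialize: seen = False
Entering loop: for step in range(len(data) - 1):
After iteration 1: step = 0, seen = False
After iteration 2: step = 1, seen = False
After iteration 3: step = 2, seen = False
After iteration 4: step = 3, seen = False
Loop ends.

Final answer: False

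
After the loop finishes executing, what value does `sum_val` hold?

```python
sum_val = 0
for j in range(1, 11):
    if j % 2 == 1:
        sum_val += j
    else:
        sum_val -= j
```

Let's trace through this code step by step.

Initialize: sum_val = 0
Entering loop: for j in range(1, 11):
After iteration 1: j = 1, sum_val = 1
After iteration 2: j = 2, sum_val = -1
After iteration 3: j = 3, sum_val = 2
After iteration 4: j = 4, sum_val = -2
After iteration 5: j = 5, sum_val = 3
After iteration 6: j = 6, sum_val = -3
After iteration 7: j = 7, sum_val = 4
After iteration 8: j = 8, sum_val = -4
After iteration 9: j = 9, sum_val = 5
After iteration 10: j = 10, sum_val = -5
Loop ends.

Final answer: -5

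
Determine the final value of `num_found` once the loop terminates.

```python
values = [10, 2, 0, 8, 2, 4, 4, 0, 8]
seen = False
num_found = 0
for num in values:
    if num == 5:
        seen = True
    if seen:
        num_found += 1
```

Let's trace through this code step by step.

Initialize: values = [10, 2, 0, 8, 2, 4, 4, 0, 8]
Initialize: seen = False
Initialize: num_found = 0
Entering loop: for num in values:
After iteration 1: num = 10, num_found = 0
After iteration 2: num = 2, num_found = 0
After iteration 3: num = 0, num_found = 0
After iteration 4: num = 8, num_found = 0
After iteration 5: num = 2, num_found = 0
After iteration 6: num = 4, num_found = 0
After iteration 7: num = 4, num_found = 0
After iteration 8: num = 0, num_found = 0
After iteration 9: num = 8, num_found = 0
Loop ends.

Final answer: 0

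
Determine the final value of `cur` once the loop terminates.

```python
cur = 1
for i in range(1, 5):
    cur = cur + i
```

Let's trace through this code step by step.

Initialize: cur = 1
Entering loop: for i in range(1, 5):
After iteration 1: i = 1, cur = 2
After iteration 2: i = 2, cur = 4
After iteration 3: i = 3, cur = 7
After iteration 4: i = 4, cur = 11
Loop ends.

Final answer: 11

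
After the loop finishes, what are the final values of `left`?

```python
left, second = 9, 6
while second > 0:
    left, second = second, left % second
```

Let's trace through this code step by step.

Initialize: left = 9
Initialize: second = 6
Entering loop: while second > 0:
After iteration 1: left = 6, second = 3
After iteration 2: left = 3, second = 0
Loop ends.

Final answer: 3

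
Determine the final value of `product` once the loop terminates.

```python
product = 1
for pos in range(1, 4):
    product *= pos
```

Let's trace through this code step by step.

Initialize: product = 1
Entering loop: for pos in range(1, 4):
After iteration 1: pos = 1, product = 1
After iteration 2: pos = 2, product = 2
After iteration 3: pos = 3, product = 6
Loop ends.

Final answer: 6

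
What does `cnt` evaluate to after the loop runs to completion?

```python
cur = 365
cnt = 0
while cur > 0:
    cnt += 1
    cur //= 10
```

Let's trace through this code step by step.

Initialize: cur = 365
Initialize: cnt = 0
Entering loop: while cur > 0:
After iteration 1: cur = 36, cnt = 1
After iteration 2: cur = 3, cnt = 2
After iteration 3: cur = 0, cnt = 3
Loop ends.

Final answer: 3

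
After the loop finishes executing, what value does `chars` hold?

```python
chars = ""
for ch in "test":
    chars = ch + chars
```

Let's trace through this code step by step.

Initialize: chars = ''
Entering loop: for ch in "test":
After iteration 1: ch = 't', chars = 't'
After iteration 2: ch = 'e', chars = 'et'
After iteration 3: ch = 's', chars = 'set'
After iteration 4: ch = 't', chars = 'tset'
Loop ends.

Final answer: 'tset'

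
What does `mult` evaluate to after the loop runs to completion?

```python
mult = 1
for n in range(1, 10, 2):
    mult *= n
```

Let's trace through this code step by step.

Initialize: mult = 1
Entering loop: for n in range(1, 10, 2):
After iteration 1: n = 1, mult = 1
After iteration 2: n = 3, mult = 3
After iteration 3: n = 5, mult = 15
After iteration 4: n = 7, mult = 105
After iteration 5: n = 9, mult = 945
Loop ends.

Final answer: 945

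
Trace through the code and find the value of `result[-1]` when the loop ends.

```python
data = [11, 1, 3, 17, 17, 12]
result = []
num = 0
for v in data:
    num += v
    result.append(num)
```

Let's trace through this code step by step.

Initialize: data = [11, 1, 3, 17, 17, 12]
Initialize: result = []
Initialize: num = 0
Entering loop: for v in data:
After iteration 1: v = 11, result = [11], num = 11
After iteration 2: v = 1, result = [11, 12], num = 12
After iteration 3: v = 3, result = [11, 12, 15], num = 15
After iteration 4: v = 17, result = [11, 12, 15, 32], num = 32
After iteration 5: v = 17, result = [11, 12, 15, 32, 49], num = 49
After iteration 6: v = 12, result = [11, 12, 15, 32, 49, 61], num = 61
Loop ends.
result[-1] = 61

Final answer: 61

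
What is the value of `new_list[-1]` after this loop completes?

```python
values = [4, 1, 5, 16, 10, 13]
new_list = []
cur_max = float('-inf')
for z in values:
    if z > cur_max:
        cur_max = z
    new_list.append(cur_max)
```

Let's trace through this code step by step.

Initialize: values = [4, 1, 5, 16, 10, 13]
Initialize: new_list = []
Initialize: cur_max = -inf
Entering loop: for z in values:
After iteration 1: z = 4, new_list = [4], cur_max = 4
After iteration 2: z = 1, new_list = [4, 4], cur_max = 4
After iteration 3: z = 5, new_list = [4, 4, 5], cur_max = 5
After iteration 4: z = 16, new_list = [4, 4, 5, 16], cur_max = 16
After iteration 5: z = 10, new_list = [4, 4, 5, 16, 16], cur_max = 16
After iteration 6: z = 13, new_list = [4, 4, 5, 16, 16, 16], cur_max = 16
Loop ends.
new_list[-1] = 16

Final answer: 16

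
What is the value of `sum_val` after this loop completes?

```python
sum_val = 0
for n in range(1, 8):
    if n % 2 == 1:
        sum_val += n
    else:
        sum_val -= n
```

Let's trace through this code step by step.

Initialize: sum_val = 0
Entering loop: for n in range(1, 8):
After iteration 1: n = 1, sum_val = 1
After iteration 2: n = 2, sum_val = -1
After iteration 3: n = 3, sum_val = 2
After iteration 4: n = 4, sum_val = -2
After iteration 5: n = 5, sum_val = 3
After iteration 6: n = 6, sum_val = -3
After iteration 7: n = 7, sum_val = 4
Loop ends.

Final answer: 4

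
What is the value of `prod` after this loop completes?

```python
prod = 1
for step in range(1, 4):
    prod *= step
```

Let's trace through this code step by step.

Initialize: prod = 1
Entering loop: for step in range(1, 4):
After iteration 1: step = 1, prod = 1
After iteration 2: step = 2, prod = 2
After iteration 3: step = 3, prod = 6
Loop ends.

Final answer: 6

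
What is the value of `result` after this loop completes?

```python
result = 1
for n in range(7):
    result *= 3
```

Let's trace through this code step by step.

Initialize: result = 1
Entering loop: for n in range(7):
After iteration 1: n = 0, result = 3
After iteration 2: n = 1, result = 9
After iteration 3: n = 2, result = 27
After iteration 4: n = 3, result = 81
After iteration 5: n = 4, result = 243
After iteration 6: n = 5, result = 729
After iteration 7: n = 6, result = 2187
Loop ends.

Final answer: 2187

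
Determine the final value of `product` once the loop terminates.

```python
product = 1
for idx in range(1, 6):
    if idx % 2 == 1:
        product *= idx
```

Let's trace through this code step by step.

Initialize: product = 1
Entering loop: for idx in range(1, 6):
After iteration 1: idx = 1, product = 1
After iteration 2: idx = 2, product = 1
After iteration 3: idx = 3, product = 3
After iteration 4: idx = 4, product = 3
After iteration 5: idx = 5, product = 15
Loop ends.

Final answer: 15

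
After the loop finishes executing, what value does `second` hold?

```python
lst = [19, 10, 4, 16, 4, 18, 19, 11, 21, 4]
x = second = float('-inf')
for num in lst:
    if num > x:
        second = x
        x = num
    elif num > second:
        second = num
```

Let's trace through this code step by step.

Initialize: lst = [19, 10, 4, 16, 4, 18, 19, 11, 21, 4]
Initialize: x = -inf
Initialize: second = -inf
Entering loop: for num in lst:
After iteration 1: num = 19, x = 19, second = -inf
After iteration 2: num = 10, x = 19, second = 10
After iteration 3: num = 4, x = 19, second = 10
After iteration 4: num = 16, x = 19, second = 16
After iteration 5: num = 4, x = 19, second = 16
After iteration 6: num = 18, x = 19, second = 18
After iteration 7: num = 19, x = 19, second = 19
After iteration 8: num = 11, x = 19, second = 19
After iteration 9: num = 21, x = 21, second = 19
After iteration 10: num = 4, x = 21, second = 19
Loop ends.

Final answer: 19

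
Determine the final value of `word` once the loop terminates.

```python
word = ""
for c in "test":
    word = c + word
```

Let's trace through this code step by step.

Initialize: word = ''
Entering loop: for c in "test":
After iteration 1: c = 't', word = 't'
After iteration 2: c = 'e', word = 'et'
After iteration 3: c = 's', word = 'set'
After iteration 4: c = 't', word = 'tset'
Loop ends.

Final answer: 'tset'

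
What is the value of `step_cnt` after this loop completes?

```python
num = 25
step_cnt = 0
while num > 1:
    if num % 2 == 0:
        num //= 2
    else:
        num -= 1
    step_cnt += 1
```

Let's trace through this code step by step.

Initialize: num = 25
Initialize: step_cnt = 0
Entering loop: while num > 1:
After iteration 1: num = 24, step_cnt = 1
After iteration 2: num = 12, step_cnt = 2
After iteration 3: num = 6, step_cnt = 3
After iteration 4: num = 3, step_cnt = 4
After iteration 5: num = 2, step_cnt = 5
After iteration 6: num = 1, step_cnt = 6
Loop ends.

Final answer: 6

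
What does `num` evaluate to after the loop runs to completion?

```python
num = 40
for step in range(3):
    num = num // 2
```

Let's trace through this code step by step.

Initialize: num = 40
Entering loop: for step in range(3):
After iteration 1: step = 0, num = 20
After iteration 2: step = 1, num = 10
After iteration 3: step = 2, num = 5
Loop ends.

Final answer: 5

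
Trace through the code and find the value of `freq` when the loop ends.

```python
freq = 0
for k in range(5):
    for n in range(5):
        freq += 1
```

Let's trace through this code step by step.

Initialize: freq = 0
Entering loop: for k in range(5):
After iteration 1: k = 0, freq = 5
After iteration 2: k = 1, freq = 10
After iteration 3: k = 2, freq = 15
After iteration 4: k = 3, freq = 20
After iteration 5: k = 4, freq = 25
Loop ends.

Final answer: 25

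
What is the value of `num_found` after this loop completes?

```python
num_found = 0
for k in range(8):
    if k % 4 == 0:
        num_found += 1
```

Let's trace through this code step by step.

Initialize: num_found = 0
Entering loop: for k in range(8):
After iteration 1: k = 0, num_found = 1
After iteration 2: k = 1, num_found = 1
After iteration 3: k = 2, num_found = 1
After iteration 4: k = 3, num_found = 1
After iteration 5: k = 4, num_found = 2
After iteration 6: k = 5, num_found = 2
After iteration 7: k = 6, num_found = 2
After iteration 8: k = 7, num_found = 2
Loop ends.

Final answer: 2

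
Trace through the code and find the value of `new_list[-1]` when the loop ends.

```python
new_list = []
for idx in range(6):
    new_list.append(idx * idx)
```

Let's trace through this code step by step.

Initialize: new_list = []
Entering loop: for idx in range(6):
After iteration 1: idx = 0, new_list = [0]
After iteration 2: idx = 1, new_list = [0, 1]
After iteration 3: idx = 2, new_list = [0, 1, 4]
After iteration 4: idx = 3, new_list = [0, 1, 4, 9]
After iteration 5: idx = 4, new_list = [0, 1, 4, 9, 16]
After iteration 6: idx = 5, new_list = [0, 1, 4, 9, 16, 25]
Loop ends.
new_list[-1] = 25

Final answer: 25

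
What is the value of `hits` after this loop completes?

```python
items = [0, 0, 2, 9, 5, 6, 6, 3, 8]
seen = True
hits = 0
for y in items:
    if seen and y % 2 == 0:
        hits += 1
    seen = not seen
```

Let's trace through this code step by step.

Initialize: items = [0, 0, 2, 9, 5, 6, 6, 3, 8]
Initialize: seen = True
Initialize: hits = 0
Entering loop: for y in items:
After iteration 1: y = 0, seen = False, hits = 1
After iteration 2: y = 0, seen = True, hits = 1
After iteration 3: y = 2, seen = False, hits = 2
After iteration 4: y = 9, seen = True, hits = 2
After iteration 5: y = 5, seen = False, hits = 2
After iteration 6: y = 6, seen = True, hits = 2
After iteration 7: y = 6, seen = False, hits = 3
After iteration 8: y = 3, seen = True, hits = 3
After iteration 9: y = 8, seen = False, hits = 4
Loop ends.

Final answer: 4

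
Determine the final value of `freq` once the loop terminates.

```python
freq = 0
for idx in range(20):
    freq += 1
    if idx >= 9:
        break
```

Let's trace through this code step by step.

Initialize: freq = 0
Entering loop: for idx in range(20):
After iteration 1: idx = 0, freq = 1
After iteration 2: idx = 1, freq = 2
After iteration 3: idx = 2, freq = 3
After iteration 4: idx = 3, freq = 4
After iteration 5: idx = 4, freq = 5
After iteration 6: idx = 5, freq = 6
After iteration 7: idx = 6, freq = 7
After iteration 8: idx = 7, freq = 8
After iteration 9: idx = 8, freq = 9
After iteration 10: idx = 9, freq = 10
Loop ends.

Final answer: 10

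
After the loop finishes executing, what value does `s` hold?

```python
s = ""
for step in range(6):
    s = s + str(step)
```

Let's trace through this code step by step.

Initialize: s = ''
Entering loop: for step in range(6):
After iteration 1: step = 0, s = '0'
After iteration 2: step = 1, s = '01'
After iteration 3: step = 2, s = '012'
After iteration 4: step = 3, s = '0123'
After iteration 5: step = 4, s = '01234'
After iteration 6: step = 5, s = '012345'
Loop ends.

Final answer: '012345'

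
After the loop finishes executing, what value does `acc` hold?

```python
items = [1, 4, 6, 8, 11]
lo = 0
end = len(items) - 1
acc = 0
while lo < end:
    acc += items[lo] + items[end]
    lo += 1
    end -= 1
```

Let's trace through this code step by step.

Initialize: items = [1, 4, 6, 8, 11]
Initialize: lo = 0
Initialize: end = 4
Initialize: acc = 0
Entering loop: while lo < end:
After iteration 1: lo = 1, end = 3, acc = 12
After iteration 2: lo = 2, end = 2, acc = 24
Loop ends.

Final answer: 24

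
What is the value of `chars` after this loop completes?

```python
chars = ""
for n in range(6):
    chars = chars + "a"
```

Let's trace through this code step by step.

Initialize: chars = ''
Entering loop: for n in range(6):
After iteration 1: n = 0, chars = 'a'
After iteration 2: n = 1, chars = 'aa'
After iteration 3: n = 2, chars = 'aaa'
After iteration 4: n = 3, chars = 'aaaa'
After iteration 5: n = 4, chars = 'aaaaa'
After iteration 6: n = 5, chars = 'aaaaaa'
Loop ends.

Final answer: 'aaaaaa'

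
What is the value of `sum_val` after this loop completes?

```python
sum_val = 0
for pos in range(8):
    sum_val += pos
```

Let's trace through this code step by step.

Initialize: sum_val = 0
Entering loop: for pos in range(8):
After iteration 1: pos = 0, sum_val = 0
After iteration 2: pos = 1, sum_val = 1
After iteration 3: pos = 2, sum_val = 3
After iteration 4: pos = 3, sum_val = 6
After iteration 5: pos = 4, sum_val = 10
After iteration 6: pos = 5, sum_val = 15
After iteration 7: pos = 6, sum_val = 21
After iteration 8: pos = 7, sum_val = 28
Loop ends.

Final answer: 28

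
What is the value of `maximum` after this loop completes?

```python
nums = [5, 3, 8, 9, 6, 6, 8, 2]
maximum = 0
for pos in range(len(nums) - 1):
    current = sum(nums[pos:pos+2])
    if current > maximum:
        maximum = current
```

Let's trace through this code step by step.

Initialize: nums = [5, 3, 8, 9, 6, 6, 8, 2]
Initialize: maximum = 0
Entering loop: for pos in range(len(nums) - 1):
After iteration 1: pos = 0, maximum = 8, current = 8
After iteration 2: pos = 1, maximum = 11, current = 11
After iteration 3: pos = 2, maximum = 17, current = 17
After iteration 4: pos = 3, maximum = 17, current = 15
After iteration 5: pos = 4, maximum = 17, current = 12
After iteration 6: pos = 5, maximum = 17, current = 14
After iteration 7: pos = 6, maximum = 17, current = 10
Loop ends.

Final answer: 17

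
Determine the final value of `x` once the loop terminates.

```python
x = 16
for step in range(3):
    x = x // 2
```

Let's trace through this code step by step.

Initialize: x = 16
Entering loop: for step in range(3):
After iteration 1: step = 0, x = 8
After iteration 2: step = 1, x = 4
After iteration 3: step = 2, x = 2
Loop ends.

Final answer: 2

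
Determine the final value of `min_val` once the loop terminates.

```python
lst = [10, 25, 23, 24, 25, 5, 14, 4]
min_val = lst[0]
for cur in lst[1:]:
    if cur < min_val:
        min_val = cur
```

Let's trace through this code step by step.

Initialize: lst = [10, 25, 23, 24, 25, 5, 14, 4]
Initialize: min_val = 10
Entering loop: for cur in lst[1:]:
After iteration 1: cur = 25, min_val = 10
After iteration 2: cur = 23, min_val = 10
After iteration 3: cur = 24, min_val = 10
After iteration 4: cur = 25, min_val = 10
After iteration 5: cur = 5, min_val = 5
After iteration 6: cur = 14, min_val = 5
After iteration 7: cur = 4, min_val = 4
Loop ends.

Final answer: 4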